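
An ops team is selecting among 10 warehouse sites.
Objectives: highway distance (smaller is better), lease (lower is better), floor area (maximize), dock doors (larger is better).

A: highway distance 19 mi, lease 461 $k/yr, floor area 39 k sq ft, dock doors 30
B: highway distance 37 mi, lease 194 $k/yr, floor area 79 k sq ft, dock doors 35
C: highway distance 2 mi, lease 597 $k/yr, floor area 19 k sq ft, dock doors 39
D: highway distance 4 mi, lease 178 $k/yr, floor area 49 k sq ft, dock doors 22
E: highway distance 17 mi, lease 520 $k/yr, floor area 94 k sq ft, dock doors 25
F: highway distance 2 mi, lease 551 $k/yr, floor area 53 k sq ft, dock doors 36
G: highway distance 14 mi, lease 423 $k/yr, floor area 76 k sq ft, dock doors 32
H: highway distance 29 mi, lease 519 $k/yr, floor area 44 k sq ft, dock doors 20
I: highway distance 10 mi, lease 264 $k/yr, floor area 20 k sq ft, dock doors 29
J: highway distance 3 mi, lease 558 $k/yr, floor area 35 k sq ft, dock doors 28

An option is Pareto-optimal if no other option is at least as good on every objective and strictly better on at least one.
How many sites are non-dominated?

7

A: dominated by G (highway distance 14≤19, lease 423≤461, floor area 76≥39, dock doors 32≥30).
B: not dominated.
C: not dominated (best dock doors).
D: not dominated (best lease).
E: not dominated (best floor area).
F: not dominated.
G: not dominated.
H: dominated by D (highway distance 4≤29, lease 178≤519, floor area 49≥44, dock doors 22≥20).
I: not dominated.
J: dominated by F (highway distance 2≤3, lease 551≤558, floor area 53≥35, dock doors 36≥28).
Pareto-optimal: B, C, D, E, F, G, I → 7.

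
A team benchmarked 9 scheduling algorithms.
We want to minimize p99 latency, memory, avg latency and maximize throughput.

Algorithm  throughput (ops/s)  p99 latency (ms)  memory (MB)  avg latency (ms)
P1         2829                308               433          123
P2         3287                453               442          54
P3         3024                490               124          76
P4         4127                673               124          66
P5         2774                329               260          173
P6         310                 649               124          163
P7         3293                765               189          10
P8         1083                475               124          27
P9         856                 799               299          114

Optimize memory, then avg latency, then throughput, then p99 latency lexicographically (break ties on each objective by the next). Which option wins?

P8

First minimize memory: best is 124, kept {P3, P4, P6, P8}.
Then minimize avg latency: best is 27, kept {P8}.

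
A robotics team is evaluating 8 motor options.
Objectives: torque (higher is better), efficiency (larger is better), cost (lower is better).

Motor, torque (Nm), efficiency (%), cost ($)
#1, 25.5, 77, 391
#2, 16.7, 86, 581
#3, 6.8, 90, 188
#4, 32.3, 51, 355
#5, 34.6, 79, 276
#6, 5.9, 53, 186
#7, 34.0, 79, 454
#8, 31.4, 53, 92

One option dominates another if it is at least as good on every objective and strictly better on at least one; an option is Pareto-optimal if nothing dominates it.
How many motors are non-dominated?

4

#1: dominated by #5 (torque 34.6≥25.5, efficiency 79≥77, cost 276≤391).
#2: not dominated.
#3: not dominated (best efficiency).
#4: dominated by #5 (torque 34.6≥32.3, efficiency 79≥51, cost 276≤355).
#5: not dominated (best torque).
#6: dominated by #8 (torque 31.4≥5.9, efficiency 53≥53, cost 92≤186).
#7: dominated by #5 (torque 34.6≥34.0, efficiency 79≥79, cost 276≤454).
#8: not dominated (best cost).
Pareto-optimal: #2, #3, #5, #8 → 4.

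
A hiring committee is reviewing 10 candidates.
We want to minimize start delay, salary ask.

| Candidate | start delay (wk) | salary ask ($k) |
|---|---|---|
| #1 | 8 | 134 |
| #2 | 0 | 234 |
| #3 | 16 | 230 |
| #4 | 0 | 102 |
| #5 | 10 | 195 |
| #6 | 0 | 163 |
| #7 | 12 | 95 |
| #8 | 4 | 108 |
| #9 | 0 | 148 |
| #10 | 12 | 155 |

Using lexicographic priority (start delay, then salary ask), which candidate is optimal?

First minimize start delay: best is 0, kept {#2, #4, #6, #9}.
Then minimize salary ask: best is 102, kept {#4}.

#4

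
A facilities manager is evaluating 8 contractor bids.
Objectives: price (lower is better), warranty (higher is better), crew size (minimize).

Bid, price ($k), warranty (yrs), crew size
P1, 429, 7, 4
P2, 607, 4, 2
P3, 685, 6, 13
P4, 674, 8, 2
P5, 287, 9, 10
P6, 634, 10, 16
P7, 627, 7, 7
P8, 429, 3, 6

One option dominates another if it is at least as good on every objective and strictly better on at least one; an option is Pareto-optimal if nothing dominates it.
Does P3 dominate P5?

No

P3 vs P5: P3 is worse on price (685 vs 287), so it does not dominate P5.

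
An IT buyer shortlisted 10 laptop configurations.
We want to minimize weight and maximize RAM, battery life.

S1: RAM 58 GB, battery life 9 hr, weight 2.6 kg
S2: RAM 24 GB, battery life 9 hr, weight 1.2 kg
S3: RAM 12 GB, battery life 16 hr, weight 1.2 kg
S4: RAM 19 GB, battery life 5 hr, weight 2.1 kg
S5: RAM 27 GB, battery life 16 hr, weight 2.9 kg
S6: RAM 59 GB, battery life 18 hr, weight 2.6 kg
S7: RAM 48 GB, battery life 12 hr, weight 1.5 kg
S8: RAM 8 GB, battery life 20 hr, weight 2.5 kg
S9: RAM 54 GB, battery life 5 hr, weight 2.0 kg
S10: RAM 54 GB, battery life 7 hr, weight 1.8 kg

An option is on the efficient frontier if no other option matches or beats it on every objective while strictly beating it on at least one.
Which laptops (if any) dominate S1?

S6

S6: RAM 59≥58, battery life 18≥9, weight 2.6≤2.6 — dominates S1.
Others (S2, S3, S4, S5, S7, S8, S9, S10) are each worse than S1 on at least one objective.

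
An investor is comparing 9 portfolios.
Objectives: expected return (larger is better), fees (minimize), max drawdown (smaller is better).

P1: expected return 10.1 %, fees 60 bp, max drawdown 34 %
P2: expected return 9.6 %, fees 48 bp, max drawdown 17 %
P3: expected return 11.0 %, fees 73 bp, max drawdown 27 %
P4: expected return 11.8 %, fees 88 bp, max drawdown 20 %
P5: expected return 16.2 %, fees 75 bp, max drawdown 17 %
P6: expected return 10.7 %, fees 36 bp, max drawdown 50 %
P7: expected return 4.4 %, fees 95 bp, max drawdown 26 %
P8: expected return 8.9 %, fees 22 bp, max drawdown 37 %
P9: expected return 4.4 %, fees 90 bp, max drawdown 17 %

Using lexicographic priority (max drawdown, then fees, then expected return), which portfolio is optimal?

First minimize max drawdown: best is 17, kept {P2, P5, P9}.
Then minimize fees: best is 48, kept {P2}.

P2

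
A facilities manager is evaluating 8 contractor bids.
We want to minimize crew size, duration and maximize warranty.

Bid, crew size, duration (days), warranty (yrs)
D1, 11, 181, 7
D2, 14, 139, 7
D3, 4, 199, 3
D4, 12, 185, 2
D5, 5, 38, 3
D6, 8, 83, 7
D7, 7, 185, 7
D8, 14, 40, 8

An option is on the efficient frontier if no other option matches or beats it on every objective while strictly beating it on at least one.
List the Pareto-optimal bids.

D1: dominated by D6 (crew size 8≤11, duration 83≤181, warranty 7≥7).
D2: dominated by D6 (crew size 8≤14, duration 83≤139, warranty 7≥7).
D3: not dominated (best crew size).
D4: dominated by D1 (crew size 11≤12, duration 181≤185, warranty 7≥2).
D5: not dominated (best duration).
D6: not dominated.
D7: not dominated.
D8: not dominated (best warranty).

D3, D5, D6, D7, D8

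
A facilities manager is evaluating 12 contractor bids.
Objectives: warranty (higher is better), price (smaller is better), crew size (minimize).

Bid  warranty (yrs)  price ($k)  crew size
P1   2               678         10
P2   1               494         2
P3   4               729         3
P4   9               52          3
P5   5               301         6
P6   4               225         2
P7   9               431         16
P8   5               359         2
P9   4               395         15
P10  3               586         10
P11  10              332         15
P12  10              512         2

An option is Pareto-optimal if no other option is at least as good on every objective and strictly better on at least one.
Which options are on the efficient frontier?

P4, P6, P8, P11, P12

P1: dominated by P4 (warranty 9≥2, price 52≤678, crew size 3≤10).
P2: dominated by P6 (warranty 4≥1, price 225≤494, crew size 2≤2).
P3: dominated by P4 (warranty 9≥4, price 52≤729, crew size 3≤3).
P4: not dominated (best price).
P5: dominated by P4 (warranty 9≥5, price 52≤301, crew size 3≤6).
P6: not dominated.
P7: dominated by P4 (warranty 9≥9, price 52≤431, crew size 3≤16).
P8: not dominated.
P9: dominated by P4 (warranty 9≥4, price 52≤395, crew size 3≤15).
P10: dominated by P4 (warranty 9≥3, price 52≤586, crew size 3≤10).
P11: not dominated.
P12: not dominated.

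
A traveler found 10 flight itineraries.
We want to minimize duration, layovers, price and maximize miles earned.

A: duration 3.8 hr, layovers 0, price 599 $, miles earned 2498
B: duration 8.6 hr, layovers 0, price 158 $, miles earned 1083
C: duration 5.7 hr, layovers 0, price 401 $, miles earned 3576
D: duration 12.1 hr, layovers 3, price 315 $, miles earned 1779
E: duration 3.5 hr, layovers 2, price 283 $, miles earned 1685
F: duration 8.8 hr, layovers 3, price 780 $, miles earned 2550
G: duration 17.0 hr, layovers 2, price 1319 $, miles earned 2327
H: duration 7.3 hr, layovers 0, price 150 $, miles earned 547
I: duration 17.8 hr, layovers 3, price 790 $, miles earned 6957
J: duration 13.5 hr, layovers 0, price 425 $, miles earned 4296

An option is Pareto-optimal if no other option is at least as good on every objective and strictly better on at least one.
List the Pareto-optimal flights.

A, B, C, D, E, H, I, J

A: not dominated.
B: not dominated.
C: not dominated.
D: not dominated.
E: not dominated (best duration).
F: dominated by C (duration 5.7≤8.8, layovers 0≤3, price 401≤780, miles earned 3576≥2550).
G: dominated by A (duration 3.8≤17.0, layovers 0≤2, price 599≤1319, miles earned 2498≥2327).
H: not dominated (best price).
I: not dominated (best miles earned).
J: not dominated.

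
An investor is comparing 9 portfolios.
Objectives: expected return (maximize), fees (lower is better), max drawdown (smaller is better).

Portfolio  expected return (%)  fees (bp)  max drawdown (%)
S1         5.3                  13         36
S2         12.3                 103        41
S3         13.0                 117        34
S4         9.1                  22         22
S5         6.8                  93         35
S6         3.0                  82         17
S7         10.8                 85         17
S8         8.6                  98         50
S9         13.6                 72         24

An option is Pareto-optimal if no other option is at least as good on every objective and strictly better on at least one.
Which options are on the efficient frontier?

S1: not dominated (best fees).
S2: dominated by S9 (expected return 13.6≥12.3, fees 72≤103, max drawdown 24≤41).
S3: dominated by S9 (expected return 13.6≥13.0, fees 72≤117, max drawdown 24≤34).
S4: not dominated.
S5: dominated by S4 (expected return 9.1≥6.8, fees 22≤93, max drawdown 22≤35).
S6: not dominated.
S7: not dominated.
S8: dominated by S4 (expected return 9.1≥8.6, fees 22≤98, max drawdown 22≤50).
S9: not dominated (best expected return).

S1, S4, S6, S7, S9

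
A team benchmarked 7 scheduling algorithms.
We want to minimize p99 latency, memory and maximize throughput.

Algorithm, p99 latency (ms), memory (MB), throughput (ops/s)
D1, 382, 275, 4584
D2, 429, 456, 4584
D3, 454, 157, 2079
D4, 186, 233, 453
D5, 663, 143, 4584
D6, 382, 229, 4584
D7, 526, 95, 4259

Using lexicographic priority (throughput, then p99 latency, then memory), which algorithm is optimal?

D6

First maximize throughput: best is 4584, kept {D1, D2, D5, D6}.
Then minimize p99 latency: best is 382, kept {D1, D6}.
Then minimize memory: best is 229, kept {D6}.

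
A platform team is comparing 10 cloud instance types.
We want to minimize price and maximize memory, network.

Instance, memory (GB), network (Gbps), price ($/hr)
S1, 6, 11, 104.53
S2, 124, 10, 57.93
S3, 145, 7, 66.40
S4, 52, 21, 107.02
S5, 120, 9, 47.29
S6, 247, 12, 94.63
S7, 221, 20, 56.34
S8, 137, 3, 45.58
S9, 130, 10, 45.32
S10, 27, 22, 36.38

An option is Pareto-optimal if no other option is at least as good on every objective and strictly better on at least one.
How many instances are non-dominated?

6

S1: dominated by S6 (memory 247≥6, network 12≥11, price 94.63≤104.53).
S2: dominated by S7 (memory 221≥124, network 20≥10, price 56.34≤57.93).
S3: dominated by S7 (memory 221≥145, network 20≥7, price 56.34≤66.40).
S4: not dominated.
S5: dominated by S9 (memory 130≥120, network 10≥9, price 45.32≤47.29).
S6: not dominated (best memory).
S7: not dominated.
S8: not dominated.
S9: not dominated.
S10: not dominated (best network).
Pareto-optimal: S4, S6, S7, S8, S9, S10 → 6.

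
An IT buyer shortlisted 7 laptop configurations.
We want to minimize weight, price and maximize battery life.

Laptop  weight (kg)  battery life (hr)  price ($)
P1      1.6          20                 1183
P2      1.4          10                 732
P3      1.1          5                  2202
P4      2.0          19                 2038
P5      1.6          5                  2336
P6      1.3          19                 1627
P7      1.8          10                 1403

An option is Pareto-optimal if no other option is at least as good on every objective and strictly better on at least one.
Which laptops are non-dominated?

P1, P2, P3, P6

P1: not dominated (best battery life).
P2: not dominated (best price).
P3: not dominated (best weight).
P4: dominated by P1 (weight 1.6≤2.0, battery life 20≥19, price 1183≤2038).
P5: dominated by P1 (weight 1.6≤1.6, battery life 20≥5, price 1183≤2336).
P6: not dominated.
P7: dominated by P1 (weight 1.6≤1.8, battery life 20≥10, price 1183≤1403).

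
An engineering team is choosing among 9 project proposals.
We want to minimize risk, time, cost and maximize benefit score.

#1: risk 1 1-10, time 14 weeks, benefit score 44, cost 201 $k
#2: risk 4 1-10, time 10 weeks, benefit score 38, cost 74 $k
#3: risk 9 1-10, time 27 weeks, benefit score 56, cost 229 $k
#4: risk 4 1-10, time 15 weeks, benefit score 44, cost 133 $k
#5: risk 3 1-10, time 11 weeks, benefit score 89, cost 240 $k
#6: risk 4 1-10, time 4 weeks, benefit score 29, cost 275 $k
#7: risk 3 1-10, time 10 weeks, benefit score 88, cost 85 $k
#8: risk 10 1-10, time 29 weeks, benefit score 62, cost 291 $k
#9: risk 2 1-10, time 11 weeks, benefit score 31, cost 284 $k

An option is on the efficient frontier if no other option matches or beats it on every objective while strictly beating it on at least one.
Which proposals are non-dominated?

#1, #2, #5, #6, #7, #9

#1: not dominated (best risk).
#2: not dominated (best cost).
#3: dominated by #7 (risk 3≤9, time 10≤27, benefit score 88≥56, cost 85≤229).
#4: dominated by #7 (risk 3≤4, time 10≤15, benefit score 88≥44, cost 85≤133).
#5: not dominated (best benefit score).
#6: not dominated (best time).
#7: not dominated.
#8: dominated by #5 (risk 3≤10, time 11≤29, benefit score 89≥62, cost 240≤291).
#9: not dominated.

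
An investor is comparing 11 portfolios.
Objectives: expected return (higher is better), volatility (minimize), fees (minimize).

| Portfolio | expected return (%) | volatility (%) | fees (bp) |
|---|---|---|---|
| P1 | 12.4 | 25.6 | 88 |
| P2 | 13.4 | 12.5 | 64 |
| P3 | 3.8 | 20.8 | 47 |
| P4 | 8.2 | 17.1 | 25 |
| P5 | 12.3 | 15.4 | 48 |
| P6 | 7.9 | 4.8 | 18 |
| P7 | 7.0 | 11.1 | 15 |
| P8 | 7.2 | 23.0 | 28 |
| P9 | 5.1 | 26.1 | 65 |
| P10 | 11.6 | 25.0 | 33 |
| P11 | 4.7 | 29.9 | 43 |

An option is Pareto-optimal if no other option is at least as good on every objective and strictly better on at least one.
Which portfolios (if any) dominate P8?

P4, P6

P4: expected return 8.2≥7.2, volatility 17.1≤23.0, fees 25≤28 — dominates P8.
P6: expected return 7.9≥7.2, volatility 4.8≤23.0, fees 18≤28 — dominates P8.
Others (P1, P2, P3, P5, P7, P9, P10, P11) are each worse than P8 on at least one objective.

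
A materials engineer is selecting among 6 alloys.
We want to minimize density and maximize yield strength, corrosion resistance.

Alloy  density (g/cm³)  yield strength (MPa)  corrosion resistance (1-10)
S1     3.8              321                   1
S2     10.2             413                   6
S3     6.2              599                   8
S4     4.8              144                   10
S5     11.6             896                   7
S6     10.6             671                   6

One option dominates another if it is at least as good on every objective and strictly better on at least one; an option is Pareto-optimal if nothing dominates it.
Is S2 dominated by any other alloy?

S3 vs S2: density 6.2≤10.2, yield strength 599≥413, corrosion resistance 8≥6 — S3 is at least as good on every objective and strictly better on at least one, so S3 dominates S2.

Yes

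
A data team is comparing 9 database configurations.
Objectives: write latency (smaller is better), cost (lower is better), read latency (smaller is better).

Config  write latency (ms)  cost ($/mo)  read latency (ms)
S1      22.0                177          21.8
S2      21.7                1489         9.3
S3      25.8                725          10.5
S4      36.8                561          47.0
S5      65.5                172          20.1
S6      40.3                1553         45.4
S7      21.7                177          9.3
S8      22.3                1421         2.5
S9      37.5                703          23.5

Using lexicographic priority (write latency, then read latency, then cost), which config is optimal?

First minimize write latency: best is 21.7, kept {S2, S7}.
Then minimize read latency: best is 9.3, kept {S2, S7}.
Then minimize cost: best is 177, kept {S7}.

S7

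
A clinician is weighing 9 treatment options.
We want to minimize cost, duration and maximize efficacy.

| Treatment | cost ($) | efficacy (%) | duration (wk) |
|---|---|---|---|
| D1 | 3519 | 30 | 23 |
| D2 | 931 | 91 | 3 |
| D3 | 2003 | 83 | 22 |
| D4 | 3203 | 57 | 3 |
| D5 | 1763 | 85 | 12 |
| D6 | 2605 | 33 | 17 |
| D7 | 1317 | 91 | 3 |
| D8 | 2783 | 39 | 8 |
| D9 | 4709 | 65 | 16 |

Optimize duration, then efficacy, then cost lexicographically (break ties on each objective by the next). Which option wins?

First minimize duration: best is 3, kept {D2, D4, D7}.
Then maximize efficacy: best is 91, kept {D2, D7}.
Then minimize cost: best is 931, kept {D2}.

D2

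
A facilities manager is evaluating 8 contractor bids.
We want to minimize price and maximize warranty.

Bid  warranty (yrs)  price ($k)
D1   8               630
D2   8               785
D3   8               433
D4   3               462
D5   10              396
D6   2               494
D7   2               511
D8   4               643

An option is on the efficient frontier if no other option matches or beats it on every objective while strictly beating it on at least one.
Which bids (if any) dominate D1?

D3: warranty 8≥8, price 433≤630 — dominates D1.
D5: warranty 10≥8, price 396≤630 — dominates D1.
Others (D2, D4, D6, D7, D8) are each worse than D1 on at least one objective.

D3, D5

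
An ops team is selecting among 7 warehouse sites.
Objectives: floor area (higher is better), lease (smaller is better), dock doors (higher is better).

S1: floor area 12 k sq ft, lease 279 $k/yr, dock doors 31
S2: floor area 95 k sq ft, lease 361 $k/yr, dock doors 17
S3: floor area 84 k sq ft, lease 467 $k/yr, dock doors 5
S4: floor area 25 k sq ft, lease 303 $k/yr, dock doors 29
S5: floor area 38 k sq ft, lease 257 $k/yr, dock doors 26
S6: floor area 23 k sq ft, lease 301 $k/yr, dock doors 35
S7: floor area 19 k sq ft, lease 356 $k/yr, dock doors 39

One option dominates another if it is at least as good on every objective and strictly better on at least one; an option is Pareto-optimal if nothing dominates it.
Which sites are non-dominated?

S1, S2, S4, S5, S6, S7

S1: not dominated.
S2: not dominated (best floor area).
S3: dominated by S2 (floor area 95≥84, lease 361≤467, dock doors 17≥5).
S4: not dominated.
S5: not dominated (best lease).
S6: not dominated.
S7: not dominated (best dock doors).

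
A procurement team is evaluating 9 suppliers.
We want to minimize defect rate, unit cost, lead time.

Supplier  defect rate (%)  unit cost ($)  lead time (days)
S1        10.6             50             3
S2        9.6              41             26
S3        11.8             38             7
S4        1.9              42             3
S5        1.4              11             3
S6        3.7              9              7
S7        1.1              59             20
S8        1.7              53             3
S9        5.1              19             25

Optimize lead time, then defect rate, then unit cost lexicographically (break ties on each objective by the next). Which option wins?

S5

First minimize lead time: best is 3, kept {S1, S4, S5, S8}.
Then minimize defect rate: best is 1.4, kept {S5}.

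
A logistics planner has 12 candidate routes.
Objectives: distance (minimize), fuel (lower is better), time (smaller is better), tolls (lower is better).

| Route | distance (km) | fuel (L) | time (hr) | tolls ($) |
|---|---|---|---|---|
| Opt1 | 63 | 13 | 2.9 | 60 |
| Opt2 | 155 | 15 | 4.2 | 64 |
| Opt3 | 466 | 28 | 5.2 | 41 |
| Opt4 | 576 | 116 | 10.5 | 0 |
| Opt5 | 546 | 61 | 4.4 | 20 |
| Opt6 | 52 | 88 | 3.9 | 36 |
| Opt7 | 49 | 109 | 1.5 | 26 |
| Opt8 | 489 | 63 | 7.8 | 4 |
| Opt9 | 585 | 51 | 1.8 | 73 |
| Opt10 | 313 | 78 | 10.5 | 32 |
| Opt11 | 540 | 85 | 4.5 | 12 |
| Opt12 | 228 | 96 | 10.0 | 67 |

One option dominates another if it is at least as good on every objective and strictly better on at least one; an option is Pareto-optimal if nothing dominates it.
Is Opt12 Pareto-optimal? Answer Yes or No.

Opt1 vs Opt12: distance 63≤228, fuel 13≤96, time 2.9≤10.0, tolls 60≤67 — Opt1 is at least as good on every objective and strictly better on at least one, so Opt1 dominates Opt12.

No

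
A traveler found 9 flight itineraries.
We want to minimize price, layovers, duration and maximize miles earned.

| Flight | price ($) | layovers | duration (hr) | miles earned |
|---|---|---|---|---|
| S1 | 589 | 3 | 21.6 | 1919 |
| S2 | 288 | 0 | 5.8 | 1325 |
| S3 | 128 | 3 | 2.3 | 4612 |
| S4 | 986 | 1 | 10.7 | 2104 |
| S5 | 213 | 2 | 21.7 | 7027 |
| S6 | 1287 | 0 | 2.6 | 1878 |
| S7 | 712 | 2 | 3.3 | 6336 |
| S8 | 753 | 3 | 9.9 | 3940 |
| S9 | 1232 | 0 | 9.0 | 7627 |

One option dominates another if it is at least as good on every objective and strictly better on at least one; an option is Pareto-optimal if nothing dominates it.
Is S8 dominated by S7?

Yes

S7 vs S8: price 712≤753, layovers 2≤3, duration 3.3≤9.9, miles earned 6336≥3940 — S7 is at least as good on every objective with at least one strict improvement.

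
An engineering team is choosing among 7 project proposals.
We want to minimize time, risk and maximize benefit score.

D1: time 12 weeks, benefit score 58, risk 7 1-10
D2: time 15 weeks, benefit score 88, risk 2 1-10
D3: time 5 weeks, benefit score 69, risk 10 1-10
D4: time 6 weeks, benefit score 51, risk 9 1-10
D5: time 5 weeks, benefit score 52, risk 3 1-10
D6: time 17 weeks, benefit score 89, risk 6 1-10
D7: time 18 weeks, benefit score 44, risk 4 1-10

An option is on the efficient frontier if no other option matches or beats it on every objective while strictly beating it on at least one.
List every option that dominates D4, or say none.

D5: time 5≤6, benefit score 52≥51, risk 3≤9 — dominates D4.
Others (D1, D2, D3, D6, D7) are each worse than D4 on at least one objective.

D5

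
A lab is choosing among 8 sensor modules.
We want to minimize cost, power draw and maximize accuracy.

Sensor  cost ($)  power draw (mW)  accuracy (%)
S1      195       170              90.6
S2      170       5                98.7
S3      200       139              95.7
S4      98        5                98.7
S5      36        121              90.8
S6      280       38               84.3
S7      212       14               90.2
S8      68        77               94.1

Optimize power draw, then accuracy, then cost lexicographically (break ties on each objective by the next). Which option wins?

S4

First minimize power draw: best is 5, kept {S2, S4}.
Then maximize accuracy: best is 98.7, kept {S2, S4}.
Then minimize cost: best is 98, kept {S4}.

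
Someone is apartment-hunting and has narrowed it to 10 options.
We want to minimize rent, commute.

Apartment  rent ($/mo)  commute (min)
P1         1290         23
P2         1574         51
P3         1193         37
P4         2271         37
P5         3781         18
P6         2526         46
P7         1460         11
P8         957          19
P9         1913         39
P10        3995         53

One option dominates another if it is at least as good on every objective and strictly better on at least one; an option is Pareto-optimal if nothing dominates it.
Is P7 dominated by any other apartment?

No

P1: worse on commute (23 vs 11).
P2: worse on rent (1574 vs 1460).
P3: worse on commute (37 vs 11).
P4: worse on rent (2271 vs 1460).
P5: worse on rent (3781 vs 1460).
P6: worse on rent (2526 vs 1460).
P8: worse on commute (19 vs 11).
P9: worse on rent (1913 vs 1460).
P10: worse on rent (3995 vs 1460).
No option is at least as good as P7 on every objective and strictly better on one.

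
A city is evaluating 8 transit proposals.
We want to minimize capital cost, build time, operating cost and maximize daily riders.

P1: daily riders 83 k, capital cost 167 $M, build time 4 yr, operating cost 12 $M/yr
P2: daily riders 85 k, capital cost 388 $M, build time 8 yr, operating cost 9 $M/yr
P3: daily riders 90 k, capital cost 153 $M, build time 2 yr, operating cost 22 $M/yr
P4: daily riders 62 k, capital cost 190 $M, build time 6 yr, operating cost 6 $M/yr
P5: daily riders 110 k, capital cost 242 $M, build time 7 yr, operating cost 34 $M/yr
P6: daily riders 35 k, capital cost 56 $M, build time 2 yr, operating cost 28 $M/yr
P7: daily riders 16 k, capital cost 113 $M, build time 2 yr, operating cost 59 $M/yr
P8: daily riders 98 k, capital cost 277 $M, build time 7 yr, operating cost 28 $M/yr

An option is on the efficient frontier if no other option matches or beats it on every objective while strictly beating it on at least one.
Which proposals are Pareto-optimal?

P1: not dominated.
P2: not dominated.
P3: not dominated.
P4: not dominated (best operating cost).
P5: not dominated (best daily riders).
P6: not dominated (best capital cost).
P7: dominated by P6 (daily riders 35≥16, capital cost 56≤113, build time 2≤2, operating cost 28≤59).
P8: not dominated.

P1, P2, P3, P4, P5, P6, P8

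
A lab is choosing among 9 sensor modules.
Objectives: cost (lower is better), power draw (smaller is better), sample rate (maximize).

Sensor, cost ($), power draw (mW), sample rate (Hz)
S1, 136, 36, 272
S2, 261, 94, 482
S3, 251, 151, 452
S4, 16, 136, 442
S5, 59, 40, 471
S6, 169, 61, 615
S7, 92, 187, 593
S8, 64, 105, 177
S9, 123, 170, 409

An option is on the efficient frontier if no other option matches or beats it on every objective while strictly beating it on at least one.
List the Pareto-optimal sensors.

S1, S4, S5, S6, S7

S1: not dominated (best power draw).
S2: dominated by S6 (cost 169≤261, power draw 61≤94, sample rate 615≥482).
S3: dominated by S5 (cost 59≤251, power draw 40≤151, sample rate 471≥452).
S4: not dominated (best cost).
S5: not dominated.
S6: not dominated (best sample rate).
S7: not dominated.
S8: dominated by S5 (cost 59≤64, power draw 40≤105, sample rate 471≥177).
S9: dominated by S4 (cost 16≤123, power draw 136≤170, sample rate 442≥409).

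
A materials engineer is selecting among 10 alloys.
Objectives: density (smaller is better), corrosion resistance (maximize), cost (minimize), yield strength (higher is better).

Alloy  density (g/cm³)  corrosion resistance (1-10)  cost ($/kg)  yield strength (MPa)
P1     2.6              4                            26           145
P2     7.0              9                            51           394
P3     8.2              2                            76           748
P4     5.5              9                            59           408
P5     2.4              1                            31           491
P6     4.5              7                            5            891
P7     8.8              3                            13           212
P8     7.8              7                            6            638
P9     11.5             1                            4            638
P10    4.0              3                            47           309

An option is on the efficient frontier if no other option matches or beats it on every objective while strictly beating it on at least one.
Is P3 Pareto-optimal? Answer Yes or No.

No

P6 vs P3: density 4.5≤8.2, corrosion resistance 7≥2, cost 5≤76, yield strength 891≥748 — P6 is at least as good on every objective and strictly better on at least one, so P6 dominates P3.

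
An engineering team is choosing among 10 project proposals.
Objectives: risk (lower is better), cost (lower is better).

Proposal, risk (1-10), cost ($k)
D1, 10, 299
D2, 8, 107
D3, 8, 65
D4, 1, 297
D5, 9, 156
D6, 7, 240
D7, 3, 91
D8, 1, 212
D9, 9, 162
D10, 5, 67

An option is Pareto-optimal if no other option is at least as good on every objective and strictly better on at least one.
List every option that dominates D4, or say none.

D8: risk 1≤1, cost 212≤297 — dominates D4.
Others (D1, D2, D3, D5, D6, D7, D9, D10) are each worse than D4 on at least one objective.

D8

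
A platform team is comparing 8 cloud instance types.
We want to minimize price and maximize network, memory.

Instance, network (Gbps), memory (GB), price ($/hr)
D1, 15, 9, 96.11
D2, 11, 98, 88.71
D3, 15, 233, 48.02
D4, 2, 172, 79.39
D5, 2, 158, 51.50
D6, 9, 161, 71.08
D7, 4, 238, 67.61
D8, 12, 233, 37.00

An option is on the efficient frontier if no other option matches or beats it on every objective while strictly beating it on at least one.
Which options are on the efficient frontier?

D1: dominated by D3 (network 15≥15, memory 233≥9, price 48.02≤96.11).
D2: dominated by D3 (network 15≥11, memory 233≥98, price 48.02≤88.71).
D3: not dominated.
D4: dominated by D3 (network 15≥2, memory 233≥172, price 48.02≤79.39).
D5: dominated by D3 (network 15≥2, memory 233≥158, price 48.02≤51.50).
D6: dominated by D3 (network 15≥9, memory 233≥161, price 48.02≤71.08).
D7: not dominated (best memory).
D8: not dominated (best price).

D3, D7, D8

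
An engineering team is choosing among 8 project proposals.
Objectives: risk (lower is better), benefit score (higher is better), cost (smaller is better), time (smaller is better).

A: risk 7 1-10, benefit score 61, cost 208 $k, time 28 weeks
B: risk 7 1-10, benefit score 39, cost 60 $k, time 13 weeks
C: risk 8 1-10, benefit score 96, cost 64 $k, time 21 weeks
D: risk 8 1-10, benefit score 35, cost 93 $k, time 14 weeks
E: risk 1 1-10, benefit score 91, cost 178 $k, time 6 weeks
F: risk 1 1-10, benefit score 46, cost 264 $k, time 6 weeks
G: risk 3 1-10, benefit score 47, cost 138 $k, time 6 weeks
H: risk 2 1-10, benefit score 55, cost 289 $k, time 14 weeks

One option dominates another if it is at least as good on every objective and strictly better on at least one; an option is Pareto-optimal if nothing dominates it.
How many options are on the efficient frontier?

A: dominated by E (risk 1≤7, benefit score 91≥61, cost 178≤208, time 6≤28).
B: not dominated (best cost).
C: not dominated (best benefit score).
D: dominated by B (risk 7≤8, benefit score 39≥35, cost 60≤93, time 13≤14).
E: not dominated.
F: dominated by E (risk 1≤1, benefit score 91≥46, cost 178≤264, time 6≤6).
G: not dominated.
H: dominated by E (risk 1≤2, benefit score 91≥55, cost 178≤289, time 6≤14).
Pareto-optimal: B, C, E, G → 4.

4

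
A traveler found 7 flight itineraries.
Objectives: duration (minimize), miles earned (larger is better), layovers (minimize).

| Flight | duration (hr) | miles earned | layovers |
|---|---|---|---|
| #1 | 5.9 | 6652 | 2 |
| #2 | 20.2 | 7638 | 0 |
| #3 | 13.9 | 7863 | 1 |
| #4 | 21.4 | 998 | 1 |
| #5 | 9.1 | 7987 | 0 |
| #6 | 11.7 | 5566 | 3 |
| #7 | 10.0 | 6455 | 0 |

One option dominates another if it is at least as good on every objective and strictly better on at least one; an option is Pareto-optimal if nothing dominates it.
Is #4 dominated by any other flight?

Yes

#2 vs #4: duration 20.2≤21.4, miles earned 7638≥998, layovers 0≤1 — #2 is at least as good on every objective and strictly better on at least one, so #2 dominates #4.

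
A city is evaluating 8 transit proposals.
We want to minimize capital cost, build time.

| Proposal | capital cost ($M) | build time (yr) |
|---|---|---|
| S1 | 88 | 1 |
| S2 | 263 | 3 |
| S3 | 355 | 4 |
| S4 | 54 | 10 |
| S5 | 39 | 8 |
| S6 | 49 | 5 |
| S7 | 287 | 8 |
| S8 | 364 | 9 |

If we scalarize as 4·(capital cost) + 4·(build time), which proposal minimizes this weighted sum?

S5

S1: 4·88 + 4·1 = 356
S2: 4·263 + 4·3 = 1064
S3: 4·355 + 4·4 = 1436
S4: 4·54 + 4·10 = 256
S5: 4·39 + 4·8 = 188
S6: 4·49 + 4·5 = 216
S7: 4·287 + 4·8 = 1180
S8: 4·364 + 4·9 = 1492
Lowest: S5 at 188.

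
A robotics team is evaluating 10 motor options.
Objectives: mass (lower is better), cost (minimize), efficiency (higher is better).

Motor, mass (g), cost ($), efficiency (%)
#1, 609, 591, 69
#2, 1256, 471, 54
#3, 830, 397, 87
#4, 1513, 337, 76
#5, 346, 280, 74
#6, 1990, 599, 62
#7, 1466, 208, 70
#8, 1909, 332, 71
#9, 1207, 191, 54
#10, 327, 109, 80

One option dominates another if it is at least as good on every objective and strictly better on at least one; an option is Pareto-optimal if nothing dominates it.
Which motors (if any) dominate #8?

#5, #10

#5: mass 346≤1909, cost 280≤332, efficiency 74≥71 — dominates #8.
#10: mass 327≤1909, cost 109≤332, efficiency 80≥71 — dominates #8.
Others (#1, #2, #3, #4, #6, #7, #9) are each worse than #8 on at least one objective.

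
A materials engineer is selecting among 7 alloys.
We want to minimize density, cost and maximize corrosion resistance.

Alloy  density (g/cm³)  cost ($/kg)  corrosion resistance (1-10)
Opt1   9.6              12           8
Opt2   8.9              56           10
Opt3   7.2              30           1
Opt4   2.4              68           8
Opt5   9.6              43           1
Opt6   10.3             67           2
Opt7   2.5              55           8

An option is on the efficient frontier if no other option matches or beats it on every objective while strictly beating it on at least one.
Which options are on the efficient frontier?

Opt1: not dominated (best cost).
Opt2: not dominated (best corrosion resistance).
Opt3: not dominated.
Opt4: not dominated (best density).
Opt5: dominated by Opt1 (density 9.6≤9.6, cost 12≤43, corrosion resistance 8≥1).
Opt6: dominated by Opt1 (density 9.6≤10.3, cost 12≤67, corrosion resistance 8≥2).
Opt7: not dominated.

Opt1, Opt2, Opt3, Opt4, Opt7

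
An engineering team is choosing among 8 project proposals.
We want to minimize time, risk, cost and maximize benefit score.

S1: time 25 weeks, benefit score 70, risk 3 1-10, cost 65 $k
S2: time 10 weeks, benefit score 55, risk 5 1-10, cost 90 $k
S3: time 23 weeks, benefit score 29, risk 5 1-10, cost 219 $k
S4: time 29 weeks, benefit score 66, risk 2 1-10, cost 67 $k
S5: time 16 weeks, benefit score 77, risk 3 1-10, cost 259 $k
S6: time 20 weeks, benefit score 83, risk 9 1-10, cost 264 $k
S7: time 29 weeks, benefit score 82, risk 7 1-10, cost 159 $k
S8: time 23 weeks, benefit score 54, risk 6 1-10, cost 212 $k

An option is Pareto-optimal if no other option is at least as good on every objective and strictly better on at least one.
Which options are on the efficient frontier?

S1, S2, S4, S5, S6, S7

S1: not dominated (best cost).
S2: not dominated (best time).
S3: dominated by S2 (time 10≤23, benefit score 55≥29, risk 5≤5, cost 90≤219).
S4: not dominated (best risk).
S5: not dominated.
S6: not dominated (best benefit score).
S7: not dominated.
S8: dominated by S2 (time 10≤23, benefit score 55≥54, risk 5≤6, cost 90≤212).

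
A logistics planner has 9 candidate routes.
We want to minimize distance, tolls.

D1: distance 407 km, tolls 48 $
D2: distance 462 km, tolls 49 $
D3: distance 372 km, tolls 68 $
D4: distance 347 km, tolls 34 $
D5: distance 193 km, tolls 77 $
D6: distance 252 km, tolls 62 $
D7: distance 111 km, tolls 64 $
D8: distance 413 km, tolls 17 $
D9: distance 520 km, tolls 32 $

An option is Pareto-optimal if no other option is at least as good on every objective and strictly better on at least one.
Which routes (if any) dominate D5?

D7: distance 111≤193, tolls 64≤77 — dominates D5.
Others (D1, D2, D3, D4, D6, D8, D9) are each worse than D5 on at least one objective.

D7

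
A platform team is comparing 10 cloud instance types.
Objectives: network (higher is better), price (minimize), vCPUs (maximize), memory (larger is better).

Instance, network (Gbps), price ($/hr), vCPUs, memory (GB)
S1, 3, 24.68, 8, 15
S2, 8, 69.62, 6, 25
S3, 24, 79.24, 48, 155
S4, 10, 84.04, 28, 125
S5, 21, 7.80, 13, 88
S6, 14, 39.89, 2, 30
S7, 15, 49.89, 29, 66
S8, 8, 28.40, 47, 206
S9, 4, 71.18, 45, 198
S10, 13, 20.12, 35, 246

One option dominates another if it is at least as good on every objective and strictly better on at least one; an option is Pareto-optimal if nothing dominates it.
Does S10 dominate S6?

No

S10 vs S6: S10 is worse on network (13 vs 14), so it does not dominate S6.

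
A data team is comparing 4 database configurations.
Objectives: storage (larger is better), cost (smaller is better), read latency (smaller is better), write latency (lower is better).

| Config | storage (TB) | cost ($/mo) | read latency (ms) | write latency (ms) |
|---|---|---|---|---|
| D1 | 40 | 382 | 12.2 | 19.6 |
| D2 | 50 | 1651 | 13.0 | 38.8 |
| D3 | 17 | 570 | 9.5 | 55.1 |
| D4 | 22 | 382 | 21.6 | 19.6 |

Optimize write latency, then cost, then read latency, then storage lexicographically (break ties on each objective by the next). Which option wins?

First minimize write latency: best is 19.6, kept {D1, D4}.
Then minimize cost: best is 382, kept {D1, D4}.
Then minimize read latency: best is 12.2, kept {D1}.

D1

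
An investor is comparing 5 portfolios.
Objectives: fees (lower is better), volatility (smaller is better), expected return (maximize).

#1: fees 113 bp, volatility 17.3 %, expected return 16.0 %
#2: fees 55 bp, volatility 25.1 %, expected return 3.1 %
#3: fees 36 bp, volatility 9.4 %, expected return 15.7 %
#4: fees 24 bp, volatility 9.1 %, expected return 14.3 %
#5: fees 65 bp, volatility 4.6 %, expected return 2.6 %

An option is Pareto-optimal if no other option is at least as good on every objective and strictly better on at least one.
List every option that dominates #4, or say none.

#1: worse on fees (113 vs 24).
#2: worse on fees (55 vs 24).
#3: worse on fees (36 vs 24).
#5: worse on fees (65 vs 24).
No option dominates #4.

none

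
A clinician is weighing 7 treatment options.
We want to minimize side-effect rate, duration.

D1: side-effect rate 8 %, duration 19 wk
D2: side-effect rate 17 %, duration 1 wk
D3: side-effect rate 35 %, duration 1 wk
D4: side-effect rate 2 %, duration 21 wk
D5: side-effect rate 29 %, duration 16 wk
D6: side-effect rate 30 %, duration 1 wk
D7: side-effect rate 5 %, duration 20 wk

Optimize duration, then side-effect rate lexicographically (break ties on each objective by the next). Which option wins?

D2

First minimize duration: best is 1, kept {D2, D3, D6}.
Then minimize side-effect rate: best is 17, kept {D2}.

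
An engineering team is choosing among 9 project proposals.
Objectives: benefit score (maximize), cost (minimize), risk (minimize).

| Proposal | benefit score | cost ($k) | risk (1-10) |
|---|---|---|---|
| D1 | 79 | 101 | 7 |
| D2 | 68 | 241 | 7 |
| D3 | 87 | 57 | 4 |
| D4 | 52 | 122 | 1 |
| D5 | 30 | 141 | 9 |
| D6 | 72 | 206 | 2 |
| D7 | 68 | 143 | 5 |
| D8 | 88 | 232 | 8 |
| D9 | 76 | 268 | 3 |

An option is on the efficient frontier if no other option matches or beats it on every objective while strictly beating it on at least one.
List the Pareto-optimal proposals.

D3, D4, D6, D8, D9

D1: dominated by D3 (benefit score 87≥79, cost 57≤101, risk 4≤7).
D2: dominated by D1 (benefit score 79≥68, cost 101≤241, risk 7≤7).
D3: not dominated (best cost).
D4: not dominated (best risk).
D5: dominated by D1 (benefit score 79≥30, cost 101≤141, risk 7≤9).
D6: not dominated.
D7: dominated by D3 (benefit score 87≥68, cost 57≤143, risk 4≤5).
D8: not dominated (best benefit score).
D9: not dominated.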